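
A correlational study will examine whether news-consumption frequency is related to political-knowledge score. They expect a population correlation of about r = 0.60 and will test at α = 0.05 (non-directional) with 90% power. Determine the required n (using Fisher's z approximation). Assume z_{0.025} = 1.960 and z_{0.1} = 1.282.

n = 25

Fisher's z: C = ½·ln((1+r)/(1−r)) = ½·ln(4.0000) = 0.6931.
n = ((z_{α/2} + z_β)/C)² + 3.
(1.960 + 1.282) / 0.6931 = 3.242 / 0.6931 = 4.678.
n = 4.678² + 3 = 21.88 + 3 = 24.9.
Round up.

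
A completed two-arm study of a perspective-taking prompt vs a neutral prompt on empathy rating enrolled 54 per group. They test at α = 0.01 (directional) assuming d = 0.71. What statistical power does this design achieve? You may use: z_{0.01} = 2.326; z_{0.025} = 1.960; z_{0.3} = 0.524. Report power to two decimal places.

power ≈ 0.91

For two equal groups, power = Φ(d·√(n/2) − z_{α}).
d·√(n/2) = 0.71 × √(54/2) = 0.71 × 5.196 = 3.689.
z_β = 3.689 − 2.326 = 1.363.
Power = Φ(1.363) = 0.914.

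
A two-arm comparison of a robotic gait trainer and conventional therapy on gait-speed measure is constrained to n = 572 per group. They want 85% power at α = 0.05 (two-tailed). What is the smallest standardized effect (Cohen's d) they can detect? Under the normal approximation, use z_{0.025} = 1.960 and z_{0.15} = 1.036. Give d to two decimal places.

d_min ≈ 0.18

For two independent groups of n = 572 each: d_min = (z_{α/2} + z_β)·√(2/n).
z-sum = 1.960 + 1.036 = 2.996.
d_min = 2.996 × √(2/572) = 2.996 × 0.0591 = 0.177.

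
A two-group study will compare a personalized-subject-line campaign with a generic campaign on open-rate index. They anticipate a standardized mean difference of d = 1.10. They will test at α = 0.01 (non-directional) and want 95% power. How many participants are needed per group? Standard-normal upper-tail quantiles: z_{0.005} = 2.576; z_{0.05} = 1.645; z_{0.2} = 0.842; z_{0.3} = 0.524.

n = 30 per group

For two independent groups with equal n: n = 2·((z_{α/2} + z_β) / d)².
z_{α/2} + z_β = 2.576 + 1.645 = 4.221.
n = 2 × (4.221 / 1.10)² = 2 × 3.837² = 2 × 14.72 = 29.4.
Round up to the next whole participant.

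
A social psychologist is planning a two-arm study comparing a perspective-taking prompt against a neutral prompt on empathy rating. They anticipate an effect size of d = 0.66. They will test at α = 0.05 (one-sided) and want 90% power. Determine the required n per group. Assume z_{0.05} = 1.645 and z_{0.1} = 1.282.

n = 40 per group

For two independent groups with equal n: n = 2·((z_{α} + z_β) / d)².
z_{α} + z_β = 1.645 + 1.282 = 2.927.
n = 2 × (2.927 / 0.66)² = 2 × 4.435² = 2 × 19.67 = 39.3.
Round up to the next whole participant.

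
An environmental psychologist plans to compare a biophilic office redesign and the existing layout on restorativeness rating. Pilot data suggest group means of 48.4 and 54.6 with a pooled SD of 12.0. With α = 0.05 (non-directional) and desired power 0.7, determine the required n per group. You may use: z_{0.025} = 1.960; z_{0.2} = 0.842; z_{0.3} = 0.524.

Cohen's d = |M₁ − M₂| / SD_pooled = |48.4 − 54.6| / 12.0 = 6.2 / 12.0 = 0.517.
For two independent groups with equal n: n = 2·((z_{α/2} + z_β) / d)².
z_{α/2} + z_β = 1.960 + 0.524 = 2.484.
n = 2 × (2.484 / 0.517)² = 2 × 4.805² = 2 × 23.08 = 46.2.
Round up to the next whole participant.

n = 47 per group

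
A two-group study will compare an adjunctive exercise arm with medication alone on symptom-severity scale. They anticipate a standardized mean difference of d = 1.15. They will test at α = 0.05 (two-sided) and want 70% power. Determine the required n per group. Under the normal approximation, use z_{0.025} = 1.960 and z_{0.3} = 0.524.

n = 10 per group

For two independent groups with equal n: n = 2·((z_{α/2} + z_β) / d)².
z_{α/2} + z_β = 1.960 + 0.524 = 2.484.
n = 2 × (2.484 / 1.15)² = 2 × 2.160² = 2 × 4.67 = 9.3.
Round up to the next whole participant.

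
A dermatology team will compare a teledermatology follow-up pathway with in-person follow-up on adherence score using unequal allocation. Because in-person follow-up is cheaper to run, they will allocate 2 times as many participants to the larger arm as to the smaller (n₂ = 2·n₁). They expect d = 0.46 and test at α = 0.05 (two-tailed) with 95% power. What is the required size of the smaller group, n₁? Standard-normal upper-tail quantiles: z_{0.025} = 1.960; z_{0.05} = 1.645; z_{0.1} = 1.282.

n₁ = 93

With allocation ratio k = n₂/n₁ = 2, Var(x̄₁−x̄₂) = σ²(1/n₁ + 1/(k·n₁)) = σ²·(k+1)/(k·n₁).
So n₁ = (1 + 1/k)·((z_{α/2} + z_β)/d)² = 1.500 × (3.605/0.46)².
n₁ = 1.500 × 61.42 = 92.1.
Round up: n₁ = 93, giving n₂ = 2 × 93 = 186.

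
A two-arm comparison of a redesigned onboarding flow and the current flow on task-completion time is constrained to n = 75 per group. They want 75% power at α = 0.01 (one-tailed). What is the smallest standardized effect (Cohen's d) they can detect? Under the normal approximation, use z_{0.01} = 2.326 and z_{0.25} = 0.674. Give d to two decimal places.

For two independent groups of n = 75 each: d_min = (z_{α} + z_β)·√(2/n).
z-sum = 2.326 + 0.674 = 3.000.
d_min = 3.000 × √(2/75) = 3.000 × 0.1633 = 0.490.

d_min ≈ 0.49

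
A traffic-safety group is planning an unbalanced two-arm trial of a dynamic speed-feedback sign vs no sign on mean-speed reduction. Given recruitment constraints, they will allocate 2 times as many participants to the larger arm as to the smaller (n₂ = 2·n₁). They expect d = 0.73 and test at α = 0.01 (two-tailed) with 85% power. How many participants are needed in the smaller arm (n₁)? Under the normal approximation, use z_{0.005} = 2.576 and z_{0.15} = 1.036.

n₁ = 37

With allocation ratio k = n₂/n₁ = 2, Var(x̄₁−x̄₂) = σ²(1/n₁ + 1/(k·n₁)) = σ²·(k+1)/(k·n₁).
So n₁ = (1 + 1/k)·((z_{α/2} + z_β)/d)² = 1.500 × (3.612/0.73)².
n₁ = 1.500 × 24.48 = 36.7.
Round up: n₁ = 37, giving n₂ = 2 × 37 = 74.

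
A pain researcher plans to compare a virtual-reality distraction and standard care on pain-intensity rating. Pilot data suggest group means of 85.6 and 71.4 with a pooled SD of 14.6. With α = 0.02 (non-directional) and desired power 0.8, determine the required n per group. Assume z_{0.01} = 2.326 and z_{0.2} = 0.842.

Cohen's d = |M₁ − M₂| / SD_pooled = |85.6 − 71.4| / 14.6 = 14.2 / 14.6 = 0.973.
For two independent groups with equal n: n = 2·((z_{α/2} + z_β) / d)².
z_{α/2} + z_β = 2.326 + 0.842 = 3.168.
n = 2 × (3.168 / 0.973)² = 2 × 3.256² = 2 × 10.60 = 21.2.
Round up to the next whole participant.

n = 22 per group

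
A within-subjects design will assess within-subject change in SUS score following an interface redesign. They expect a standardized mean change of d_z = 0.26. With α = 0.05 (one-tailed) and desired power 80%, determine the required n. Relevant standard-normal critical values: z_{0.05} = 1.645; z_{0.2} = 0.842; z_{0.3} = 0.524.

n = 92 pairs

For a paired (one-sample on differences) test: n = ((z_{α} + z_β) / d)².
z_{α} + z_β = 1.645 + 0.842 = 2.487.
n = (2.487 / 0.26)² = 9.565² = 91.50.
Round up.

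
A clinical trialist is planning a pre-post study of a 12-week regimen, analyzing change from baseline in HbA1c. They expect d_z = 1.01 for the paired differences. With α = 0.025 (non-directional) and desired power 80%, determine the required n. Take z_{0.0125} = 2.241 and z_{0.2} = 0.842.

For a paired (one-sample on differences) test: n = ((z_{α/2} + z_β) / d)².
z_{α/2} + z_β = 2.241 + 0.842 = 3.083.
n = (3.083 / 1.01)² = 3.052² = 9.32.
Round up.

n = 10 pairs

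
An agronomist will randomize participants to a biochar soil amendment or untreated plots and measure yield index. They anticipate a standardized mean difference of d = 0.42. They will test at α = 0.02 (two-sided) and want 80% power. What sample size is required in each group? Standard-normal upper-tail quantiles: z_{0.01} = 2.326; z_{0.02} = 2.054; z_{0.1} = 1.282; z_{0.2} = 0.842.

For two independent groups with equal n: n = 2·((z_{α/2} + z_β) / d)².
z_{α/2} + z_β = 2.326 + 0.842 = 3.168.
n = 2 × (3.168 / 0.42)² = 2 × 7.543² = 2 × 56.89 = 113.8.
Round up to the next whole participant.

n = 114 per group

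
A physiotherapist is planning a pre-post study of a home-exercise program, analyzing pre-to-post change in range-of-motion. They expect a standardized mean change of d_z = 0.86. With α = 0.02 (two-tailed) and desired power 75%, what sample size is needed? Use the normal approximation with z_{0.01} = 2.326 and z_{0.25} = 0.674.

For a paired (one-sample on differences) test: n = ((z_{α/2} + z_β) / d)².
z_{α/2} + z_β = 2.326 + 0.674 = 3.000.
n = (3.000 / 0.86)² = 3.488² = 12.17.
Round up.

n = 13 pairs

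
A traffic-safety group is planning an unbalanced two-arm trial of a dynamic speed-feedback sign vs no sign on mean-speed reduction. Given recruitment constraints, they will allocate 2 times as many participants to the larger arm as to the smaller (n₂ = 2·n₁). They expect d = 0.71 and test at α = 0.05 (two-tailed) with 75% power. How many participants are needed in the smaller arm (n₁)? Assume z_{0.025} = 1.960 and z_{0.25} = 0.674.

With allocation ratio k = n₂/n₁ = 2, Var(x̄₁−x̄₂) = σ²(1/n₁ + 1/(k·n₁)) = σ²·(k+1)/(k·n₁).
So n₁ = (1 + 1/k)·((z_{α/2} + z_β)/d)² = 1.500 × (2.634/0.71)².
n₁ = 1.500 × 13.76 = 20.6.
Round up: n₁ = 21, giving n₂ = 2 × 21 = 42.

n₁ = 21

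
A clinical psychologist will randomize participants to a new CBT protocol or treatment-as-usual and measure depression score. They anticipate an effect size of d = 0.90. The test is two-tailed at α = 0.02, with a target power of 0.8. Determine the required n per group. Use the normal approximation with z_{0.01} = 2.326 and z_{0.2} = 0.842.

For two independent groups with equal n: n = 2·((z_{α/2} + z_β) / d)².
z_{α/2} + z_β = 2.326 + 0.842 = 3.168.
n = 2 × (3.168 / 0.90)² = 2 × 3.520² = 2 × 12.39 = 24.8.
Round up to the next whole participant.

n = 25 per group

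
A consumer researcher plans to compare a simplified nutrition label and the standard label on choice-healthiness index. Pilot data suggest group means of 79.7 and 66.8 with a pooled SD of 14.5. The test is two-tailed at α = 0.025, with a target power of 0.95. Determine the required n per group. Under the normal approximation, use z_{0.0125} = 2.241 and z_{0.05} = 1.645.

n = 39 per group

Cohen's d = |M₁ − M₂| / SD_pooled = |79.7 − 66.8| / 14.5 = 12.9 / 14.5 = 0.890.
For two independent groups with equal n: n = 2·((z_{α/2} + z_β) / d)².
z_{α/2} + z_β = 2.241 + 1.645 = 3.886.
n = 2 × (3.886 / 0.890)² = 2 × 4.366² = 2 × 19.06 = 38.1.
Round up to the next whole participant.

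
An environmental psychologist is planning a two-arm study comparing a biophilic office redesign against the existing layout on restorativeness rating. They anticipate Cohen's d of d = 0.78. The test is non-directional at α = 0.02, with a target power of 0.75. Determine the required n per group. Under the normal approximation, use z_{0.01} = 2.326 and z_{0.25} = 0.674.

For two independent groups with equal n: n = 2·((z_{α/2} + z_β) / d)².
z_{α/2} + z_β = 2.326 + 0.674 = 3.000.
n = 2 × (3.000 / 0.78)² = 2 × 3.846² = 2 × 14.79 = 29.6.
Round up to the next whole participant.

n = 30 per group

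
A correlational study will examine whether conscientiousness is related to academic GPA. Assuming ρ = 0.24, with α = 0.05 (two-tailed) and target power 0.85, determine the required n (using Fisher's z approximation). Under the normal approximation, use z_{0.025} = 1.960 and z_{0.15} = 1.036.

Fisher's z: C = ½·ln((1+r)/(1−r)) = ½·ln(1.6316) = 0.2448.
n = ((z_{α/2} + z_β)/C)² + 3.
(1.960 + 1.036) / 0.2448 = 2.996 / 0.2448 = 12.239.
n = 12.239² + 3 = 149.78 + 3 = 152.8.
Round up.

n = 153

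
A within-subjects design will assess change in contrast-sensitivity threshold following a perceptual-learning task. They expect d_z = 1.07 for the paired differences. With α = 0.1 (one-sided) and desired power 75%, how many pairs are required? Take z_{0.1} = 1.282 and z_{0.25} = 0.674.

n = 4 pairs

For a paired (one-sample on differences) test: n = ((z_{α} + z_β) / d)².
z_{α} + z_β = 1.282 + 0.674 = 1.956.
n = (1.956 / 1.07)² = 1.828² = 3.34.
Round up.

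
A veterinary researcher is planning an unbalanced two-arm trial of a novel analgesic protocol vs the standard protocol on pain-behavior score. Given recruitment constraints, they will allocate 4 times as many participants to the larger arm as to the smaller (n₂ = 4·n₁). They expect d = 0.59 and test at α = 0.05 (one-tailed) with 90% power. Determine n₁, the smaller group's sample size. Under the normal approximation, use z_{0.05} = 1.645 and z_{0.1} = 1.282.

n₁ = 31

With allocation ratio k = n₂/n₁ = 4, Var(x̄₁−x̄₂) = σ²(1/n₁ + 1/(k·n₁)) = σ²·(k+1)/(k·n₁).
So n₁ = (1 + 1/k)·((z_{α} + z_β)/d)² = 1.250 × (2.927/0.59)².
n₁ = 1.250 × 24.61 = 30.8.
Round up: n₁ = 31, giving n₂ = 4 × 31 = 124.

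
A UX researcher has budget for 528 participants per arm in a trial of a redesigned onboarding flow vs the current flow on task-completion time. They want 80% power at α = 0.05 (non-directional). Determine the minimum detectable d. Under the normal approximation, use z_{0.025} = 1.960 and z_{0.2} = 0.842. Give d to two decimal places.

d_min ≈ 0.17

For two independent groups of n = 528 each: d_min = (z_{α/2} + z_β)·√(2/n).
z-sum = 1.960 + 0.842 = 2.802.
d_min = 2.802 × √(2/528) = 2.802 × 0.0615 = 0.172.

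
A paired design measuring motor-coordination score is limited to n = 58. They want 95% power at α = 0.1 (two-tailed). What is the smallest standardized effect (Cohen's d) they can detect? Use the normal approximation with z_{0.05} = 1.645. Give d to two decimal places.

d_min ≈ 0.43

For a single sample (or paired design) of n = 58: d_min = (z_{α/2} + z_β)/√n.
z-sum = 1.645 + 1.645 = 3.290.
d_min = 3.290 / √58 = 3.290 / 7.616 = 0.432.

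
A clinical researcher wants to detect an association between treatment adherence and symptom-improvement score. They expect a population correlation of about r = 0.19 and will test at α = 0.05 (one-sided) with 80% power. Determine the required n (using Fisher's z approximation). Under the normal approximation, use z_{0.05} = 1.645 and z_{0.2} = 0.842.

Fisher's z: C = ½·ln((1+r)/(1−r)) = ½·ln(1.4691) = 0.1923.
n = ((z_{α} + z_β)/C)² + 3.
(1.645 + 0.842) / 0.1923 = 2.487 / 0.1923 = 12.933.
n = 12.933² + 3 = 167.26 + 3 = 170.3.
Round up.

n = 171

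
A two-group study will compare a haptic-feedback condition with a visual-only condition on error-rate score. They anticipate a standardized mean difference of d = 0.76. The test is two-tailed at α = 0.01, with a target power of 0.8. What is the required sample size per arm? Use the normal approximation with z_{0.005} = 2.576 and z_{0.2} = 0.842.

n = 41 per group

For two independent groups with equal n: n = 2·((z_{α/2} + z_β) / d)².
z_{α/2} + z_β = 2.576 + 0.842 = 3.418.
n = 2 × (3.418 / 0.76)² = 2 × 4.497² = 2 × 20.23 = 40.5.
Round up to the next whole participant.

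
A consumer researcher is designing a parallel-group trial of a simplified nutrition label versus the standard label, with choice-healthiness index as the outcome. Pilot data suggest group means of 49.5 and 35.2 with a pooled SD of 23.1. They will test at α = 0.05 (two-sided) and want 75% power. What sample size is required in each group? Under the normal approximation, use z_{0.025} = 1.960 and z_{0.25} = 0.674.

n = 37 per group

Cohen's d = |M₁ − M₂| / SD_pooled = |49.5 − 35.2| / 23.1 = 14.3 / 23.1 = 0.619.
For two independent groups with equal n: n = 2·((z_{α/2} + z_β) / d)².
z_{α/2} + z_β = 1.960 + 0.674 = 2.634.
n = 2 × (2.634 / 0.619)² = 2 × 4.255² = 2 × 18.11 = 36.2.
Round up to the next whole participant.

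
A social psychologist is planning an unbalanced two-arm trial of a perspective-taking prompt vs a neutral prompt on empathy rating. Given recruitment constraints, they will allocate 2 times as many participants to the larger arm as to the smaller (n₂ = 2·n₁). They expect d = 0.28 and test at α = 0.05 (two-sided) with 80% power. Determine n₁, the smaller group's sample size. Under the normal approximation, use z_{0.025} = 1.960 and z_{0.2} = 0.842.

n₁ = 151

With allocation ratio k = n₂/n₁ = 2, Var(x̄₁−x̄₂) = σ²(1/n₁ + 1/(k·n₁)) = σ²·(k+1)/(k·n₁).
So n₁ = (1 + 1/k)·((z_{α/2} + z_β)/d)² = 1.500 × (2.802/0.28)².
n₁ = 1.500 × 100.14 = 150.2.
Round up: n₁ = 151, giving n₂ = 2 × 151 = 302.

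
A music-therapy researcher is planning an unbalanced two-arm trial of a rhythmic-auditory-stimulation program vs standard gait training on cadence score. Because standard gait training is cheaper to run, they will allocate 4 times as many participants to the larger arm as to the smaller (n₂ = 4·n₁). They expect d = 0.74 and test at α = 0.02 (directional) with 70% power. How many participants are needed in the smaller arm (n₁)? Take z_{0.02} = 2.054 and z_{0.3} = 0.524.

n₁ = 16

With allocation ratio k = n₂/n₁ = 4, Var(x̄₁−x̄₂) = σ²(1/n₁ + 1/(k·n₁)) = σ²·(k+1)/(k·n₁).
So n₁ = (1 + 1/k)·((z_{α} + z_β)/d)² = 1.250 × (2.578/0.74)².
n₁ = 1.250 × 12.14 = 15.2.
Round up: n₁ = 16, giving n₂ = 4 × 16 = 64.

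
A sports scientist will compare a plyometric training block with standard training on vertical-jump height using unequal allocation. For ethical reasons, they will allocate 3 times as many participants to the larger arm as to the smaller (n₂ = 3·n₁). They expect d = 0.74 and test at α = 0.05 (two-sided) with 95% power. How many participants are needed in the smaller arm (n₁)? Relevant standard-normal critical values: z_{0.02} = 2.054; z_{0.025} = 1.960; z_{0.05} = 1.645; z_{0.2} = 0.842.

With allocation ratio k = n₂/n₁ = 3, Var(x̄₁−x̄₂) = σ²(1/n₁ + 1/(k·n₁)) = σ²·(k+1)/(k·n₁).
So n₁ = (1 + 1/k)·((z_{α/2} + z_β)/d)² = 1.333 × (3.605/0.74)².
n₁ = 1.333 × 23.73 = 31.6.
Round up: n₁ = 32, giving n₂ = 3 × 32 = 96.

n₁ = 32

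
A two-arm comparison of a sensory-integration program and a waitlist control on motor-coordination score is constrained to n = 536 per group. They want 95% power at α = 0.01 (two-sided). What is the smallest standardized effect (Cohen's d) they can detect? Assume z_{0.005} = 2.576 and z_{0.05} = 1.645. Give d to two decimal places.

For two independent groups of n = 536 each: d_min = (z_{α/2} + z_β)·√(2/n).
z-sum = 2.576 + 1.645 = 4.221.
d_min = 4.221 × √(2/536) = 4.221 × 0.0611 = 0.258.

d_min ≈ 0.26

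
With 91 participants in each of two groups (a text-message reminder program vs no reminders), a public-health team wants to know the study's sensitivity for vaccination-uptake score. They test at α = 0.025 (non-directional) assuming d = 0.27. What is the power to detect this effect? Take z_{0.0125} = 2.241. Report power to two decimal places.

For two equal groups, power = Φ(d·√(n/2) − z_{α/2}).
d·√(n/2) = 0.27 × √(91/2) = 0.27 × 6.745 = 1.821.
z_β = 1.821 − 2.241 = -0.420.
Power = Φ(-0.420) = 0.337.

power ≈ 0.34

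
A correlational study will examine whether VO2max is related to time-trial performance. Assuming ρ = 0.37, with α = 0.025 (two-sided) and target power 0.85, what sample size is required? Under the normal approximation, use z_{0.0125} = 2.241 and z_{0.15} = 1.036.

n = 75

Fisher's z: C = ½·ln((1+r)/(1−r)) = ½·ln(2.1746) = 0.3884.
n = ((z_{α/2} + z_β)/C)² + 3.
(2.241 + 1.036) / 0.3884 = 3.277 / 0.3884 = 8.437.
n = 8.437² + 3 = 71.19 + 3 = 74.2.
Round up.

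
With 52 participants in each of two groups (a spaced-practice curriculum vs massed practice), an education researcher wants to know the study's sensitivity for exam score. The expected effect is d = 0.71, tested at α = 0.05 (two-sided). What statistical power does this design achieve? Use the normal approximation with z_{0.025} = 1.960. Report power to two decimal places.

power ≈ 0.95

For two equal groups, power = Φ(d·√(n/2) − z_{α/2}).
d·√(n/2) = 0.71 × √(52/2) = 0.71 × 5.099 = 3.620.
z_β = 3.620 − 1.960 = 1.660.
Power = Φ(1.660) = 0.952.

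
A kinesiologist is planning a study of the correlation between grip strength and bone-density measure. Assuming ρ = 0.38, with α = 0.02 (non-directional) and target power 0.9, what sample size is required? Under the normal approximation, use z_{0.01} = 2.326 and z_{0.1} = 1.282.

n = 85

Fisher's z: C = ½·ln((1+r)/(1−r)) = ½·ln(2.2258) = 0.4001.
n = ((z_{α/2} + z_β)/C)² + 3.
(2.326 + 1.282) / 0.4001 = 3.608 / 0.4001 = 9.018.
n = 9.018² + 3 = 81.32 + 3 = 84.3.
Round up.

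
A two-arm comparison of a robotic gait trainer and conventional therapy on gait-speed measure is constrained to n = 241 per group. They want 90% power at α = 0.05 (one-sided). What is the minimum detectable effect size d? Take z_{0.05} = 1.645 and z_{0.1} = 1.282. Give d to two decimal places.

For two independent groups of n = 241 each: d_min = (z_{α} + z_β)·√(2/n).
z-sum = 1.645 + 1.282 = 2.927.
d_min = 2.927 × √(2/241) = 2.927 × 0.0911 = 0.267.

d_min ≈ 0.27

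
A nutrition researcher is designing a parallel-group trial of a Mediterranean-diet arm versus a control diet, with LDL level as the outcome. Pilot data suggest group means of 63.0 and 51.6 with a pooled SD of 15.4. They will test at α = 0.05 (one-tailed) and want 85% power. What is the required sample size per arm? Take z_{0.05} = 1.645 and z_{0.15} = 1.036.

Cohen's d = |M₁ − M₂| / SD_pooled = |63.0 − 51.6| / 15.4 = 11.4 / 15.4 = 0.740.
For two independent groups with equal n: n = 2·((z_{α} + z_β) / d)².
z_{α} + z_β = 1.645 + 1.036 = 2.681.
n = 2 × (2.681 / 0.740)² = 2 × 3.623² = 2 × 13.13 = 26.3.
Round up to the next whole participant.

n = 27 per group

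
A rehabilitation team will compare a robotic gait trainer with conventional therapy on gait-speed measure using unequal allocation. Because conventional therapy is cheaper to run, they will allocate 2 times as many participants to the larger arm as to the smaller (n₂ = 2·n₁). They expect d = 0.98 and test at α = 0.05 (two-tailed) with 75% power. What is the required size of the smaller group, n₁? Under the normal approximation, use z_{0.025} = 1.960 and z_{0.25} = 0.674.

With allocation ratio k = n₂/n₁ = 2, Var(x̄₁−x̄₂) = σ²(1/n₁ + 1/(k·n₁)) = σ²·(k+1)/(k·n₁).
So n₁ = (1 + 1/k)·((z_{α/2} + z_β)/d)² = 1.500 × (2.634/0.98)².
n₁ = 1.500 × 7.22 = 10.8.
Round up: n₁ = 11, giving n₂ = 2 × 11 = 22.

n₁ = 11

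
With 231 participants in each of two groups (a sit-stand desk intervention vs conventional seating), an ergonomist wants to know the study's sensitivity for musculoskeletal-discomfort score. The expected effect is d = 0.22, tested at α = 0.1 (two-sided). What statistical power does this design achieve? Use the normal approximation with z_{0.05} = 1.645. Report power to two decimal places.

power ≈ 0.76

For two equal groups, power = Φ(d·√(n/2) − z_{α/2}).
d·√(n/2) = 0.22 × √(231/2) = 0.22 × 10.747 = 2.364.
z_β = 2.364 − 1.645 = 0.719.
Power = Φ(0.719) = 0.764.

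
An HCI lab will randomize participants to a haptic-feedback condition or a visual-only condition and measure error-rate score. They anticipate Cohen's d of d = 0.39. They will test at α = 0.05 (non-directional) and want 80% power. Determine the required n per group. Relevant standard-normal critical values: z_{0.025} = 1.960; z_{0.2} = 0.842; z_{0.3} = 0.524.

n = 104 per group

For two independent groups with equal n: n = 2·((z_{α/2} + z_β) / d)².
z_{α/2} + z_β = 1.960 + 0.842 = 2.802.
n = 2 × (2.802 / 0.39)² = 2 × 7.185² = 2 × 51.62 = 103.2.
Round up to the next whole participant.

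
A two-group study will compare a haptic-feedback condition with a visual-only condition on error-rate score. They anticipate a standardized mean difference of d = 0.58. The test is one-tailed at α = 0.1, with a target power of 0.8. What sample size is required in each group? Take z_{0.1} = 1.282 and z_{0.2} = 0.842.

For two independent groups with equal n: n = 2·((z_{α} + z_β) / d)².
z_{α} + z_β = 1.282 + 0.842 = 2.124.
n = 2 × (2.124 / 0.58)² = 2 × 3.662² = 2 × 13.41 = 26.8.
Round up to the next whole participant.

n = 27 per group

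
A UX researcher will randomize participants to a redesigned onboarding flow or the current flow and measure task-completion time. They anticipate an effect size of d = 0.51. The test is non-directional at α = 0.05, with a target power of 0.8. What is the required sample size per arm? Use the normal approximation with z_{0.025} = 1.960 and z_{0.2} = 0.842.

For two independent groups with equal n: n = 2·((z_{α/2} + z_β) / d)².
z_{α/2} + z_β = 1.960 + 0.842 = 2.802.
n = 2 × (2.802 / 0.51)² = 2 × 5.494² = 2 × 30.19 = 60.4.
Round up to the next whole participant.

n = 61 per group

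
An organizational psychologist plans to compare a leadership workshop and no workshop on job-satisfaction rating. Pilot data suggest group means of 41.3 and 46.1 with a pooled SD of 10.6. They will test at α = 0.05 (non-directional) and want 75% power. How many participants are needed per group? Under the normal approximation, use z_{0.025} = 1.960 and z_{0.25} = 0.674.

n = 68 per group

Cohen's d = |M₁ − M₂| / SD_pooled = |41.3 − 46.1| / 10.6 = 4.8 / 10.6 = 0.453.
For two independent groups with equal n: n = 2·((z_{α/2} + z_β) / d)².
z_{α/2} + z_β = 1.960 + 0.674 = 2.634.
n = 2 × (2.634 / 0.453)² = 2 × 5.815² = 2 × 33.81 = 67.6.
Round up to the next whole participant.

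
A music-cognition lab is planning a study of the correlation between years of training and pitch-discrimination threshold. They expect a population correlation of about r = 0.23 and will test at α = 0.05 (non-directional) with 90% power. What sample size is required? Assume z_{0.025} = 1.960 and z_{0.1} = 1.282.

n = 195

Fisher's z: C = ½·ln((1+r)/(1−r)) = ½·ln(1.5974) = 0.2342.
n = ((z_{α/2} + z_β)/C)² + 3.
(1.960 + 1.282) / 0.2342 = 3.242 / 0.2342 = 13.843.
n = 13.843² + 3 = 191.63 + 3 = 194.6.
Round up.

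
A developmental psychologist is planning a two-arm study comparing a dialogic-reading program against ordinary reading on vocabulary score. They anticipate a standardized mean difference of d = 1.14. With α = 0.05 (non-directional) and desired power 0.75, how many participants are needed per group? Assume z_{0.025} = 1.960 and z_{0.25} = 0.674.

n = 11 per group

For two independent groups with equal n: n = 2·((z_{α/2} + z_β) / d)².
z_{α/2} + z_β = 1.960 + 0.674 = 2.634.
n = 2 × (2.634 / 1.14)² = 2 × 2.311² = 2 × 5.34 = 10.7.
Round up to the next whole participant.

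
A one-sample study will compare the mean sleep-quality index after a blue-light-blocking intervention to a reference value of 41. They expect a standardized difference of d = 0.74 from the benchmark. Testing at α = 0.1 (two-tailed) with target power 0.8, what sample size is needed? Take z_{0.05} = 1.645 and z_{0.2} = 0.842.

n = 12

For a one-sample test: n = ((z_{α/2} + z_β) / d)².
z_{α/2} + z_β = 1.645 + 0.842 = 2.487.
n = (2.487 / 0.74)² = 3.361² = 11.30.
Round up.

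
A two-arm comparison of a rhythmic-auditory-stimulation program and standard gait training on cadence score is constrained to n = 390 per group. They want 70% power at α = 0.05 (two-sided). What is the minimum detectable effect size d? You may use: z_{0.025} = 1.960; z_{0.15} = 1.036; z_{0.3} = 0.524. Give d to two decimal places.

For two independent groups of n = 390 each: d_min = (z_{α/2} + z_β)·√(2/n).
z-sum = 1.960 + 0.524 = 2.484.
d_min = 2.484 × √(2/390) = 2.484 × 0.0716 = 0.178.

d_min ≈ 0.18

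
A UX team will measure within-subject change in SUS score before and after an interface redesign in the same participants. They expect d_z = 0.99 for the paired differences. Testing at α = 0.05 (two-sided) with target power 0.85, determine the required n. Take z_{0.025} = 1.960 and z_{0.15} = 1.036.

n = 10 pairs

For a paired (one-sample on differences) test: n = ((z_{α/2} + z_β) / d)².
z_{α/2} + z_β = 1.960 + 1.036 = 2.996.
n = (2.996 / 0.99)² = 3.026² = 9.16.
Round up.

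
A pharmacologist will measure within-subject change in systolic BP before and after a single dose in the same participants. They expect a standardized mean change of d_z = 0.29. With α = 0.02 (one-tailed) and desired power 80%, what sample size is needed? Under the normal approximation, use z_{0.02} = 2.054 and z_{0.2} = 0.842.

n = 100 pairs

For a paired (one-sample on differences) test: n = ((z_{α} + z_β) / d)².
z_{α} + z_β = 2.054 + 0.842 = 2.896.
n = (2.896 / 0.29)² = 9.986² = 99.72.
Round up.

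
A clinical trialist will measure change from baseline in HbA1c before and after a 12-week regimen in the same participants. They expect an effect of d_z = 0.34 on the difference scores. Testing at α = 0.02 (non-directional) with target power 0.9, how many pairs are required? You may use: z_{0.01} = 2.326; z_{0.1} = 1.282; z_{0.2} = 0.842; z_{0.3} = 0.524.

For a paired (one-sample on differences) test: n = ((z_{α/2} + z_β) / d)².
z_{α/2} + z_β = 2.326 + 1.282 = 3.608.
n = (3.608 / 0.34)² = 10.612² = 112.61.
Round up.

n = 113 pairs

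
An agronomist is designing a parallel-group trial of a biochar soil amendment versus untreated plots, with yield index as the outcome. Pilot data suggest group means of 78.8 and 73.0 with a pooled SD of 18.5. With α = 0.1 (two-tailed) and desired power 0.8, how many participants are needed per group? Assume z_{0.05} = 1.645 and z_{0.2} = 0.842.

n = 126 per group

Cohen's d = |M₁ − M₂| / SD_pooled = |78.8 − 73.0| / 18.5 = 5.8 / 18.5 = 0.314.
For two independent groups with equal n: n = 2·((z_{α/2} + z_β) / d)².
z_{α/2} + z_β = 1.645 + 0.842 = 2.487.
n = 2 × (2.487 / 0.314)² = 2 × 7.920² = 2 × 62.73 = 125.5.
Round up to the next whole participant.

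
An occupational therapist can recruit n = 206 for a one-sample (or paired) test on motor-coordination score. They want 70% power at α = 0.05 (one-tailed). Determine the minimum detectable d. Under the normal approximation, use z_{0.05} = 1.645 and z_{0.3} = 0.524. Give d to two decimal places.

d_min ≈ 0.15

For a single sample (or paired design) of n = 206: d_min = (z_{α} + z_β)/√n.
z-sum = 1.645 + 0.524 = 2.169.
d_min = 2.169 / √206 = 2.169 / 14.353 = 0.151.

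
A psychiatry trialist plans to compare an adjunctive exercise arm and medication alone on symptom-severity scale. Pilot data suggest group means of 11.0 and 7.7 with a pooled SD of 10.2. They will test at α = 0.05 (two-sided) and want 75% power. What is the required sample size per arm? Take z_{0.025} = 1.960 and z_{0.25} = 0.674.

n = 133 per group

Cohen's d = |M₁ − M₂| / SD_pooled = |11.0 − 7.7| / 10.2 = 3.3 / 10.2 = 0.324.
For two independent groups with equal n: n = 2·((z_{α/2} + z_β) / d)².
z_{α/2} + z_β = 1.960 + 0.674 = 2.634.
n = 2 × (2.634 / 0.324)² = 2 × 8.130² = 2 × 66.09 = 132.2.
Round up to the next whole participant.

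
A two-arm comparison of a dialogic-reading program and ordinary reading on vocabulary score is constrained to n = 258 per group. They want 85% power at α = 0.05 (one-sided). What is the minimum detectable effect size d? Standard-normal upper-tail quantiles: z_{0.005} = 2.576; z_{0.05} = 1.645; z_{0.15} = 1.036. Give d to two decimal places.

d_min ≈ 0.24

For two independent groups of n = 258 each: d_min = (z_{α} + z_β)·√(2/n).
z-sum = 1.645 + 1.036 = 2.681.
d_min = 2.681 × √(2/258) = 2.681 × 0.0880 = 0.236.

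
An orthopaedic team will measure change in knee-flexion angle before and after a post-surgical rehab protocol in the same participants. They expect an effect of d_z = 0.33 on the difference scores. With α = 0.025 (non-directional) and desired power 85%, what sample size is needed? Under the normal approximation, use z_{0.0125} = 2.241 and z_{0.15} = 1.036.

For a paired (one-sample on differences) test: n = ((z_{α/2} + z_β) / d)².
z_{α/2} + z_β = 2.241 + 1.036 = 3.277.
n = (3.277 / 0.33)² = 9.930² = 98.61.
Round up.

n = 99 pairs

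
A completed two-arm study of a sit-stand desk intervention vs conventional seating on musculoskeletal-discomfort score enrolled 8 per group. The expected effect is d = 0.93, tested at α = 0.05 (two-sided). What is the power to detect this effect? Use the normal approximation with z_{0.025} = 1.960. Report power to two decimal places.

power ≈ 0.46

For two equal groups, power = Φ(d·√(n/2) − z_{α/2}).
d·√(n/2) = 0.93 × √(8/2) = 0.93 × 2.000 = 1.860.
z_β = 1.860 − 1.960 = -0.100.
Power = Φ(-0.100) = 0.460.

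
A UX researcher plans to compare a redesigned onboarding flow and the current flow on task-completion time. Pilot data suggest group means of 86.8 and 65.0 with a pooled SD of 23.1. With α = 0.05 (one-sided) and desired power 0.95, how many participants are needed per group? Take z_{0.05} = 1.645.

n = 25 per group

Cohen's d = |M₁ − M₂| / SD_pooled = |86.8 − 65.0| / 23.1 = 21.8 / 23.1 = 0.944.
For two independent groups with equal n: n = 2·((z_{α} + z_β) / d)².
z_{α} + z_β = 1.645 + 1.645 = 3.290.
n = 2 × (3.290 / 0.944)² = 2 × 3.485² = 2 × 12.15 = 24.3.
Round up to the next whole participant.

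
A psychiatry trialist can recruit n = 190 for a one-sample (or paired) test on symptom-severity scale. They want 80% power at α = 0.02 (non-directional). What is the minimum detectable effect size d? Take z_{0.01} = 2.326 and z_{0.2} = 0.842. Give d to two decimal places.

d_min ≈ 0.23

For a single sample (or paired design) of n = 190: d_min = (z_{α/2} + z_β)/√n.
z-sum = 2.326 + 0.842 = 3.168.
d_min = 3.168 / √190 = 3.168 / 13.784 = 0.230.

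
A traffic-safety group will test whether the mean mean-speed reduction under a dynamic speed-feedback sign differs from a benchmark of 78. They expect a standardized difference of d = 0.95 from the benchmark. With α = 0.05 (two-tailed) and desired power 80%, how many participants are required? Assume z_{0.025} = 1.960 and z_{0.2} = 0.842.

For a one-sample test: n = ((z_{α/2} + z_β) / d)².
z_{α/2} + z_β = 1.960 + 0.842 = 2.802.
n = (2.802 / 0.95)² = 2.949² = 8.70.
Round up.

n = 9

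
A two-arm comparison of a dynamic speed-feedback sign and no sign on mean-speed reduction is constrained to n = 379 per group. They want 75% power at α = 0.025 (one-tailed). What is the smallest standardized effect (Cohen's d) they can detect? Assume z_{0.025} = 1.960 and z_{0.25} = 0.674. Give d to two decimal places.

For two independent groups of n = 379 each: d_min = (z_{α} + z_β)·√(2/n).
z-sum = 1.960 + 0.674 = 2.634.
d_min = 2.634 × √(2/379) = 2.634 × 0.0726 = 0.191.

d_min ≈ 0.19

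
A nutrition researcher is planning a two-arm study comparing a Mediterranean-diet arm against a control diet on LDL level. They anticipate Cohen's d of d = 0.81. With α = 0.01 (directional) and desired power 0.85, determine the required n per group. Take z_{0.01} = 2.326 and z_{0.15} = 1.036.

n = 35 per group

For two independent groups with equal n: n = 2·((z_{α} + z_β) / d)².
z_{α} + z_β = 2.326 + 1.036 = 3.362.
n = 2 × (3.362 / 0.81)² = 2 × 4.151² = 2 × 17.23 = 34.5.
Round up to the next whole participant.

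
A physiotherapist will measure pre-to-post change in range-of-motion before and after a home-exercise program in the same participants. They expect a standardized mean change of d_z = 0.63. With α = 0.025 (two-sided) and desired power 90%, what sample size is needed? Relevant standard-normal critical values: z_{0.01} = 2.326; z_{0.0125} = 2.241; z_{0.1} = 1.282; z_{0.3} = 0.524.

For a paired (one-sample on differences) test: n = ((z_{α/2} + z_β) / d)².
z_{α/2} + z_β = 2.241 + 1.282 = 3.523.
n = (3.523 / 0.63)² = 5.592² = 31.27.
Round up.

n = 32 pairs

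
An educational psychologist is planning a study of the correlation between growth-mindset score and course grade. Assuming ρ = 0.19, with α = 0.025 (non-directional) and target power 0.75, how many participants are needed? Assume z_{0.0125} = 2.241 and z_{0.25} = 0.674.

Fisher's z: C = ½·ln((1+r)/(1−r)) = ½·ln(1.4691) = 0.1923.
n = ((z_{α/2} + z_β)/C)² + 3.
(2.241 + 0.674) / 0.1923 = 2.915 / 0.1923 = 15.159.
n = 15.159² + 3 = 229.78 + 3 = 232.8.
Round up.

n = 233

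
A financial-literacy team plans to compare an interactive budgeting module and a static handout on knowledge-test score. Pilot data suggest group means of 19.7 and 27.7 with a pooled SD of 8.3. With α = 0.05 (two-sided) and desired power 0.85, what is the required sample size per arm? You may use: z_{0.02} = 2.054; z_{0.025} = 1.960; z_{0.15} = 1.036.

n = 20 per group

Cohen's d = |M₁ − M₂| / SD_pooled = |19.7 − 27.7| / 8.3 = 8.0 / 8.3 = 0.964.
For two independent groups with equal n: n = 2·((z_{α/2} + z_β) / d)².
z_{α/2} + z_β = 1.960 + 1.036 = 2.996.
n = 2 × (2.996 / 0.964)² = 2 × 3.108² = 2 × 9.66 = 19.3.
Round up to the next whole participant.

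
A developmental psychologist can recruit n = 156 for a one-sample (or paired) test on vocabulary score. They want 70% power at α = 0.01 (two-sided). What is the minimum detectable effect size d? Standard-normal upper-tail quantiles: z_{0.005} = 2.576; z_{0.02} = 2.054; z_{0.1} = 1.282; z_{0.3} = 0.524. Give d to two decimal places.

d_min ≈ 0.25

For a single sample (or paired design) of n = 156: d_min = (z_{α/2} + z_β)/√n.
z-sum = 2.576 + 0.524 = 3.100.
d_min = 3.100 / √156 = 3.100 / 12.490 = 0.248.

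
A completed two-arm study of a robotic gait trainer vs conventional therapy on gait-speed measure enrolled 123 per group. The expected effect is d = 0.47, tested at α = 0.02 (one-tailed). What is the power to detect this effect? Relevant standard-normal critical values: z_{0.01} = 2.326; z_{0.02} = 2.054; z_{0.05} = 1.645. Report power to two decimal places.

For two equal groups, power = Φ(d·√(n/2) − z_{α}).
d·√(n/2) = 0.47 × √(123/2) = 0.47 × 7.842 = 3.686.
z_β = 3.686 − 2.054 = 1.632.
Power = Φ(1.632) = 0.949.

power ≈ 0.95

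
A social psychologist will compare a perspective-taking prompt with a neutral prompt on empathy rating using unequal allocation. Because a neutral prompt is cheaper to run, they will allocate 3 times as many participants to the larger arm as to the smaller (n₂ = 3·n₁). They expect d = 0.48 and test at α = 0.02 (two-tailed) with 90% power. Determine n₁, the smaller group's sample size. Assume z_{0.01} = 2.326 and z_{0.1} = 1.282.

n₁ = 76

With allocation ratio k = n₂/n₁ = 3, Var(x̄₁−x̄₂) = σ²(1/n₁ + 1/(k·n₁)) = σ²·(k+1)/(k·n₁).
So n₁ = (1 + 1/k)·((z_{α/2} + z_β)/d)² = 1.333 × (3.608/0.48)².
n₁ = 1.333 × 56.50 = 75.3.
Round up: n₁ = 76, giving n₂ = 3 × 76 = 228.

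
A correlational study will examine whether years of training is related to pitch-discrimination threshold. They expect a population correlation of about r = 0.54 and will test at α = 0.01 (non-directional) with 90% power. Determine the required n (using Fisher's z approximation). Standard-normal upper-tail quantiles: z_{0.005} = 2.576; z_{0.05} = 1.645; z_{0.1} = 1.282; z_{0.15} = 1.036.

Fisher's z: C = ½·ln((1+r)/(1−r)) = ½·ln(3.3478) = 0.6042.
n = ((z_{α/2} + z_β)/C)² + 3.
(2.576 + 1.282) / 0.6042 = 3.858 / 0.6042 = 6.385.
n = 6.385² + 3 = 40.77 + 3 = 43.8.
Round up.

n = 44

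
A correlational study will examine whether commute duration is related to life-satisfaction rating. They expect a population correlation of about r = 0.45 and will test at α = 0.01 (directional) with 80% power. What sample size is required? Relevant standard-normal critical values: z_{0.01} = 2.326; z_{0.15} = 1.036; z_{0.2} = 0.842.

n = 46

Fisher's z: C = ½·ln((1+r)/(1−r)) = ½·ln(2.6364) = 0.4847.
n = ((z_{α} + z_β)/C)² + 3.
(2.326 + 0.842) / 0.4847 = 3.168 / 0.4847 = 6.536.
n = 6.536² + 3 = 42.72 + 3 = 45.7.
Round up.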